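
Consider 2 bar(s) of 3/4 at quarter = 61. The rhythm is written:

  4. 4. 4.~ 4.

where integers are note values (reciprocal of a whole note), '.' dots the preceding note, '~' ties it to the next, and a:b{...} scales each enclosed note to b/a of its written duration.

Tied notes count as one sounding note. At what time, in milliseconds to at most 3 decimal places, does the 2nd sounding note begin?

note 2 onset = 3/2b = 1475.41ms

1. 0.0ms @ 0 + 1475.41ms (3/2)
2. 1475.41ms @ 3/2 + 1475.41ms (3/2)
3. 2950.82ms @ 3 + 2950.82ms (3)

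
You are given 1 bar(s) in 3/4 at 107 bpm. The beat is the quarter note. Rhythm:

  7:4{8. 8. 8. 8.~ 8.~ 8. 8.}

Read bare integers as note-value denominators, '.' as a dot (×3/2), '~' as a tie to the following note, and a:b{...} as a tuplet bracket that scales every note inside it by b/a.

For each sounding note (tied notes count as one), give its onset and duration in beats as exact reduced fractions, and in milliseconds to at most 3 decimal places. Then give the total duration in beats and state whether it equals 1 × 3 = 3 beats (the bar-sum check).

1) 0.0ms=0b +240.32ms=3/7b
2) 240.32ms=3/7b +240.32ms=3/7b
3) 480.641ms=6/7b +240.32ms=3/7b
4) 720.961ms=9/7b +720.961ms=9/7b
5) 1441.923ms=18/7b +240.32ms=3/7b
Σ=3b of 3 (107bpm 3/4) — PASS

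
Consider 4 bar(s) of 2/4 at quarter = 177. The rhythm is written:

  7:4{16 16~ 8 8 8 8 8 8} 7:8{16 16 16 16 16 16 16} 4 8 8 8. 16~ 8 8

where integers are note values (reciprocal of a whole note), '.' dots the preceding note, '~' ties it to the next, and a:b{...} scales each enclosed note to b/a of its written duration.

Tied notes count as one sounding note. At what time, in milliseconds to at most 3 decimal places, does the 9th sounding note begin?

1. 0.0ms @ 0 + 48.426ms (1/7)
2. 48.426ms @ 1/7 + 145.278ms (3/7)
3. 193.705ms @ 4/7 + 96.852ms (2/7)
4. 290.557ms @ 6/7 + 96.852ms (2/7)
5. 387.409ms @ 8/7 + 96.852ms (2/7)
6. 484.262ms @ 10/7 + 96.852ms (2/7)
7. 581.114ms @ 12/7 + 96.852ms (2/7)
8. 677.966ms @ 2 + 96.852ms (2/7)
9. 774.818ms @ 16/7 + 96.852ms (2/7)
10. 871.671ms @ 18/7 + 96.852ms (2/7)
11. 968.523ms @ 20/7 + 96.852ms (2/7)
12. 1065.375ms @ 22/7 + 96.852ms (2/7)
13. 1162.228ms @ 24/7 + 96.852ms (2/7)
14. 1259.08ms @ 26/7 + 96.852ms (2/7)
15. 1355.932ms @ 4 + 338.983ms (1)
16. 1694.915ms @ 5 + 169.492ms (1/2)
17. 1864.407ms @ 11/2 + 169.492ms (1/2)
18. 2033.898ms @ 6 + 254.237ms (3/4)
19. 2288.136ms @ 27/4 + 254.237ms (3/4)
20. 2542.373ms @ 15/2 + 169.492ms (1/2)

note 9 onset = 16/7b = 774.818ms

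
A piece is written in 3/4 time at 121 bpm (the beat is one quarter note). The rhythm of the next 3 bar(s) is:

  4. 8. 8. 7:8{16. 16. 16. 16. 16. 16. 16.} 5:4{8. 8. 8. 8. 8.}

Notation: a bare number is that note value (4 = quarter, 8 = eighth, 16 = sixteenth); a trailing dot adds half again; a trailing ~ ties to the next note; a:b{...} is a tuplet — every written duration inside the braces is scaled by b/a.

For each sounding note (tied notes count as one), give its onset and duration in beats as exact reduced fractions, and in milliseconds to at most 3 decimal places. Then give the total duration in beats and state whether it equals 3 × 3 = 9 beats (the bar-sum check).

1) 0.0ms=0b +743.802ms=3/2b
2) 743.802ms=3/2b +371.901ms=3/4b
3) 1115.702ms=9/4b +371.901ms=3/4b
4) 1487.603ms=3b +212.515ms=3/7b
5) 1700.118ms=24/7b +212.515ms=3/7b
6) 1912.633ms=27/7b +212.515ms=3/7b
7) 2125.148ms=30/7b +212.515ms=3/7b
8) 2337.662ms=33/7b +212.515ms=3/7b
9) 2550.177ms=36/7b +212.515ms=3/7b
10) 2762.692ms=39/7b +212.515ms=3/7b
11) 2975.207ms=6b +297.521ms=3/5b
12) 3272.727ms=33/5b +297.521ms=3/5b
13) 3570.248ms=36/5b +297.521ms=3/5b
14) 3867.769ms=39/5b +297.521ms=3/5b
15) 4165.289ms=42/5b +297.521ms=3/5b
Σ=9b of 9 (121bpm 3/4) — PASS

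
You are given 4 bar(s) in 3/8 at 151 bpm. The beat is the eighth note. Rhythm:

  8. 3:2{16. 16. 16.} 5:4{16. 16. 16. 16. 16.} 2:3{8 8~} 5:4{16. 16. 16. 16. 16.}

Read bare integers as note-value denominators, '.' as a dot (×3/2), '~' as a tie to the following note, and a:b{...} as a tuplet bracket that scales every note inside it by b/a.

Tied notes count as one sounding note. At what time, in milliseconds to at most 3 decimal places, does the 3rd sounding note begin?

1. 0.0ms @ 0 + 596.026ms (3/2)
2. 596.026ms @ 3/2 + 198.675ms (1/2)
3. 794.702ms @ 2 + 198.675ms (1/2)
4. 993.377ms @ 5/2 + 198.675ms (1/2)
5. 1192.053ms @ 3 + 238.411ms (3/5)
6. 1430.464ms @ 18/5 + 238.411ms (3/5)
7. 1668.874ms @ 21/5 + 238.411ms (3/5)
8. 1907.285ms @ 24/5 + 238.411ms (3/5)
9. 2145.695ms @ 27/5 + 238.411ms (3/5)
10. 2384.106ms @ 6 + 596.026ms (3/2)
11. 2980.132ms @ 15/2 + 834.437ms (21/10)
12. 3814.57ms @ 48/5 + 238.411ms (3/5)
13. 4052.98ms @ 51/5 + 238.411ms (3/5)
14. 4291.391ms @ 54/5 + 238.411ms (3/5)
15. 4529.801ms @ 57/5 + 238.411ms (3/5)

note 3 onset = 2b = 794.702ms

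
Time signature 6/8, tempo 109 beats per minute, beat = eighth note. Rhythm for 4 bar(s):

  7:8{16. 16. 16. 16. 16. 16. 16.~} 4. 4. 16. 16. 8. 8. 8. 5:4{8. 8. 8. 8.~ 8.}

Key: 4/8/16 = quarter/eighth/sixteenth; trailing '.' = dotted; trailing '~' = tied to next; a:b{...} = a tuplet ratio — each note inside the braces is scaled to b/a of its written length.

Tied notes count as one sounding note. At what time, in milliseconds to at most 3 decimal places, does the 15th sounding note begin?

1. 0.0ms @ 0 + 471.822ms (6/7)
2. 471.822ms @ 6/7 + 471.822ms (6/7)
3. 943.644ms @ 12/7 + 471.822ms (6/7)
4. 1415.465ms @ 18/7 + 471.822ms (6/7)
5. 1887.287ms @ 24/7 + 471.822ms (6/7)
6. 2359.109ms @ 30/7 + 471.822ms (6/7)
7. 2830.931ms @ 36/7 + 2123.198ms (27/7)
8. 4954.128ms @ 9 + 1651.376ms (3)
9. 6605.505ms @ 12 + 412.844ms (3/4)
10. 7018.349ms @ 51/4 + 412.844ms (3/4)
11. 7431.193ms @ 27/2 + 825.688ms (3/2)
12. 8256.881ms @ 15 + 825.688ms (3/2)
13. 9082.569ms @ 33/2 + 825.688ms (3/2)
14. 9908.257ms @ 18 + 660.55ms (6/5)
15. 10568.807ms @ 96/5 + 660.55ms (6/5)
16. 11229.358ms @ 102/5 + 660.55ms (6/5)
17. 11889.908ms @ 108/5 + 1321.101ms (12/5)

note 15 onset = 96/5b = 10568.807ms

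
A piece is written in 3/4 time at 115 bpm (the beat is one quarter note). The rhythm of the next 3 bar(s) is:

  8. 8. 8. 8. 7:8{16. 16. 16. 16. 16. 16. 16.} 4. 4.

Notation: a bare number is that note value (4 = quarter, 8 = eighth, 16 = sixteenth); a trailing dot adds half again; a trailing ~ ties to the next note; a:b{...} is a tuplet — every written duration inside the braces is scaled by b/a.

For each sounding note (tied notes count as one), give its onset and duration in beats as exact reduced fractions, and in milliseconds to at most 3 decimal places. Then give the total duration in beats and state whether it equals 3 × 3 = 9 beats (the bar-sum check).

1) 0.0ms=0b +391.304ms=3/4b
2) 391.304ms=3/4b +391.304ms=3/4b
3) 782.609ms=3/2b +391.304ms=3/4b
4) 1173.913ms=9/4b +391.304ms=3/4b
5) 1565.217ms=3b +223.602ms=3/7b
6) 1788.82ms=24/7b +223.602ms=3/7b
7) 2012.422ms=27/7b +223.602ms=3/7b
8) 2236.025ms=30/7b +223.602ms=3/7b
9) 2459.627ms=33/7b +223.602ms=3/7b
10) 2683.23ms=36/7b +223.602ms=3/7b
11) 2906.832ms=39/7b +223.602ms=3/7b
12) 3130.435ms=6b +782.609ms=3/2b
13) 3913.043ms=15/2b +782.609ms=3/2b
Σ=9b of 9 (115bpm 3/4) — PASS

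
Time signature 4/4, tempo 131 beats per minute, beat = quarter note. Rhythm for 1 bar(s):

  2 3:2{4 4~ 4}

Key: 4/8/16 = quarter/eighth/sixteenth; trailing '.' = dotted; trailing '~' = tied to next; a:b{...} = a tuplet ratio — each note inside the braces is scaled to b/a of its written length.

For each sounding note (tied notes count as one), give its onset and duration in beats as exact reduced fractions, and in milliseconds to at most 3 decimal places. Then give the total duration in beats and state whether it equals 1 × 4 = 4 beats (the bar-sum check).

1) 0.0ms=0b +916.031ms=2b
2) 916.031ms=2b +305.344ms=2/3b
3) 1221.374ms=8/3b +610.687ms=4/3b
Σ=4b of 4 (131bpm 4/4) — PASS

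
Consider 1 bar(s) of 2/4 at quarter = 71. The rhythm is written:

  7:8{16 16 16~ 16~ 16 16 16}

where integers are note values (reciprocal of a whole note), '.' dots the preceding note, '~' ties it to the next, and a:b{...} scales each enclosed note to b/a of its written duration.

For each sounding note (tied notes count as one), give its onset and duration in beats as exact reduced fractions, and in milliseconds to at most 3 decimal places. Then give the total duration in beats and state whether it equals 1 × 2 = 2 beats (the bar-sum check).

1) 0.0ms=0b +241.449ms=2/7b
2) 241.449ms=2/7b +241.449ms=2/7b
3) 482.897ms=4/7b +724.346ms=6/7b
4) 1207.243ms=10/7b +241.449ms=2/7b
5) 1448.692ms=12/7b +241.449ms=2/7b
Σ=2b of 2 (71bpm 2/4) — PASS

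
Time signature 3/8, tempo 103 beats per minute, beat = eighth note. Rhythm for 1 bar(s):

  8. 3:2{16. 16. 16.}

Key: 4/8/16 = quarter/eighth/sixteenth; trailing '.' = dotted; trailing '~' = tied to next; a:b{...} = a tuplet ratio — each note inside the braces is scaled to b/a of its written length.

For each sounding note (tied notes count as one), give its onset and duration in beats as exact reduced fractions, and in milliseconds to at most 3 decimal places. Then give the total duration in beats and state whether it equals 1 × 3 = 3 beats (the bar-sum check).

1) 0.0ms=0b +873.786ms=3/2b
2) 873.786ms=3/2b +291.262ms=1/2b
3) 1165.049ms=2b +291.262ms=1/2b
4) 1456.311ms=5/2b +291.262ms=1/2b
Σ=3b of 3 (103bpm 3/8) — PASS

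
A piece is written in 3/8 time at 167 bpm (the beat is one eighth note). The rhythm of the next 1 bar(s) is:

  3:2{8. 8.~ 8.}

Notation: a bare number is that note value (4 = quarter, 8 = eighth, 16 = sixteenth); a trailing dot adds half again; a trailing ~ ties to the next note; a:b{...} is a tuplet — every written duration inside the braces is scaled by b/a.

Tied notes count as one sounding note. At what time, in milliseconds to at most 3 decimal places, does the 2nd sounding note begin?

1. 0.0ms @ 0 + 359.281ms (1)
2. 359.281ms @ 1 + 718.563ms (2)

note 2 onset = 1b = 359.281ms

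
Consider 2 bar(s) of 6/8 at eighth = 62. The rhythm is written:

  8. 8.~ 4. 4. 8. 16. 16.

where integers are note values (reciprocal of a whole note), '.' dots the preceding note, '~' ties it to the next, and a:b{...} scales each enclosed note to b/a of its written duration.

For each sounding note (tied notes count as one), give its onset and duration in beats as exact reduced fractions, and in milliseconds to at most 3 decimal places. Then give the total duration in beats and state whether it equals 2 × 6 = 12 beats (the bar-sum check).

1) 0.0ms=0b +1451.613ms=3/2b
2) 1451.613ms=3/2b +4354.839ms=9/2b
3) 5806.452ms=6b +2903.226ms=3b
4) 8709.677ms=9b +1451.613ms=3/2b
5) 10161.29ms=21/2b +725.806ms=3/4b
6) 10887.097ms=45/4b +725.806ms=3/4b
Σ=12b of 12 (62bpm 6/8) — PASS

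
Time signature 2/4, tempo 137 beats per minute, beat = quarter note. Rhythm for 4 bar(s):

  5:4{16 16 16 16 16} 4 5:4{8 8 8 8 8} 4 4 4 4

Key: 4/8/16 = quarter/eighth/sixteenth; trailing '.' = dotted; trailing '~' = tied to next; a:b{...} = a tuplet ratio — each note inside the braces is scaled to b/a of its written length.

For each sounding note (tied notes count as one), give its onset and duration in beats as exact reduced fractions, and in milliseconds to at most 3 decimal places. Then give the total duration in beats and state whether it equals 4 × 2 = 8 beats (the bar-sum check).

1) 0.0ms=0b +87.591ms=1/5b
2) 87.591ms=1/5b +87.591ms=1/5b
3) 175.182ms=2/5b +87.591ms=1/5b
4) 262.774ms=3/5b +87.591ms=1/5b
5) 350.365ms=4/5b +87.591ms=1/5b
6) 437.956ms=1b +437.956ms=1b
7) 875.912ms=2b +175.182ms=2/5b
8) 1051.095ms=12/5b +175.182ms=2/5b
9) 1226.277ms=14/5b +175.182ms=2/5b
10) 1401.46ms=16/5b +175.182ms=2/5b
11) 1576.642ms=18/5b +175.182ms=2/5b
12) 1751.825ms=4b +437.956ms=1b
13) 2189.781ms=5b +437.956ms=1b
14) 2627.737ms=6b +437.956ms=1b
15) 3065.693ms=7b +437.956ms=1b
Σ=8b of 8 (137bpm 2/4) — PASS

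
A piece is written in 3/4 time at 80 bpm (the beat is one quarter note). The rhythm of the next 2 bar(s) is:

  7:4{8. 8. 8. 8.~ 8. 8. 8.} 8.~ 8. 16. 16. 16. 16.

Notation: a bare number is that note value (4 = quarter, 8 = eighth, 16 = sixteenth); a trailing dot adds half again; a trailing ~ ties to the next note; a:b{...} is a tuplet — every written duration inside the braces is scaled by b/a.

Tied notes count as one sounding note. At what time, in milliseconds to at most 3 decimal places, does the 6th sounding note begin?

note 6 onset = 18/7b = 1928.571ms

1. 0.0ms @ 0 + 321.429ms (3/7)
2. 321.429ms @ 3/7 + 321.429ms (3/7)
3. 642.857ms @ 6/7 + 321.429ms (3/7)
4. 964.286ms @ 9/7 + 642.857ms (6/7)
5. 1607.143ms @ 15/7 + 321.429ms (3/7)
6. 1928.571ms @ 18/7 + 321.429ms (3/7)
7. 2250.0ms @ 3 + 1125.0ms (3/2)
8. 3375.0ms @ 9/2 + 281.25ms (3/8)
9. 3656.25ms @ 39/8 + 281.25ms (3/8)
10. 3937.5ms @ 21/4 + 281.25ms (3/8)
11. 4218.75ms @ 45/8 + 281.25ms (3/8)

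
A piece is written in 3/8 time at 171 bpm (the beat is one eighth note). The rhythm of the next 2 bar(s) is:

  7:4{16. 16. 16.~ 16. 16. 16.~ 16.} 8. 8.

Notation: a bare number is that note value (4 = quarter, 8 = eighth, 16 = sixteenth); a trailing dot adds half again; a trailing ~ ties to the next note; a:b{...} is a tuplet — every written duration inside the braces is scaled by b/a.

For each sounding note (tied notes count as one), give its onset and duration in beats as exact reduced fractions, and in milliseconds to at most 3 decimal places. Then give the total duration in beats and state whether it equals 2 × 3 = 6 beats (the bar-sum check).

1) 0.0ms=0b +150.376ms=3/7b
2) 150.376ms=3/7b +150.376ms=3/7b
3) 300.752ms=6/7b +300.752ms=6/7b
4) 601.504ms=12/7b +150.376ms=3/7b
5) 751.88ms=15/7b +300.752ms=6/7b
6) 1052.632ms=3b +526.316ms=3/2b
7) 1578.947ms=9/2b +526.316ms=3/2b
Σ=6b of 6 (171bpm 3/8) — PASS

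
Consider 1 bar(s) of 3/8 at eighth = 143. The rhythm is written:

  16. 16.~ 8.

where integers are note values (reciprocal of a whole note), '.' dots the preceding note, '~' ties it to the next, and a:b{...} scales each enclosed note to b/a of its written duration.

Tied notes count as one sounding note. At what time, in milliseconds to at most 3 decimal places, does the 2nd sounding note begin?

note 2 onset = 3/4b = 314.685ms

1. 0.0ms @ 0 + 314.685ms (3/4)
2. 314.685ms @ 3/4 + 944.056ms (9/4)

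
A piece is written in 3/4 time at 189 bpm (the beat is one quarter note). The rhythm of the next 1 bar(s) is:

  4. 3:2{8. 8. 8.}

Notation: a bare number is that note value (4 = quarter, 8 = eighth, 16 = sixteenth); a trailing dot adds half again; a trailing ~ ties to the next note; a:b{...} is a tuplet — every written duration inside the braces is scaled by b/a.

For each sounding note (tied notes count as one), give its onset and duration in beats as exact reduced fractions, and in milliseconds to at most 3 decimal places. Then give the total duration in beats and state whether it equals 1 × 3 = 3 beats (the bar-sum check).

1) 0.0ms=0b +476.19ms=3/2b
2) 476.19ms=3/2b +158.73ms=1/2b
3) 634.921ms=2b +158.73ms=1/2b
4) 793.651ms=5/2b +158.73ms=1/2b
Σ=3b of 3 (189bpm 3/4) — PASS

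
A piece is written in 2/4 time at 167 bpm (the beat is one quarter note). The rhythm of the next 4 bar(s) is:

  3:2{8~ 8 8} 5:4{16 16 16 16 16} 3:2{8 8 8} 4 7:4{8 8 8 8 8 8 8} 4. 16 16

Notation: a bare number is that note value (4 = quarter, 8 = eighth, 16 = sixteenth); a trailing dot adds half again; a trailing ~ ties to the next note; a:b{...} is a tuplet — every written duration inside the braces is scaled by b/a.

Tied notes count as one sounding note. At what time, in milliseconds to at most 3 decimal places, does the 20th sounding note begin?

note 20 onset = 15/2b = 2694.611ms

1. 0.0ms @ 0 + 239.521ms (2/3)
2. 239.521ms @ 2/3 + 119.76ms (1/3)
3. 359.281ms @ 1 + 71.856ms (1/5)
4. 431.138ms @ 6/5 + 71.856ms (1/5)
5. 502.994ms @ 7/5 + 71.856ms (1/5)
6. 574.85ms @ 8/5 + 71.856ms (1/5)
7. 646.707ms @ 9/5 + 71.856ms (1/5)
8. 718.563ms @ 2 + 119.76ms (1/3)
9. 838.323ms @ 7/3 + 119.76ms (1/3)
10. 958.084ms @ 8/3 + 119.76ms (1/3)
11. 1077.844ms @ 3 + 359.281ms (1)
12. 1437.126ms @ 4 + 102.652ms (2/7)
13. 1539.778ms @ 30/7 + 102.652ms (2/7)
14. 1642.429ms @ 32/7 + 102.652ms (2/7)
15. 1745.081ms @ 34/7 + 102.652ms (2/7)
16. 1847.733ms @ 36/7 + 102.652ms (2/7)
17. 1950.385ms @ 38/7 + 102.652ms (2/7)
18. 2053.037ms @ 40/7 + 102.652ms (2/7)
19. 2155.689ms @ 6 + 538.922ms (3/2)
20. 2694.611ms @ 15/2 + 89.82ms (1/4)
21. 2784.431ms @ 31/4 + 89.82ms (1/4)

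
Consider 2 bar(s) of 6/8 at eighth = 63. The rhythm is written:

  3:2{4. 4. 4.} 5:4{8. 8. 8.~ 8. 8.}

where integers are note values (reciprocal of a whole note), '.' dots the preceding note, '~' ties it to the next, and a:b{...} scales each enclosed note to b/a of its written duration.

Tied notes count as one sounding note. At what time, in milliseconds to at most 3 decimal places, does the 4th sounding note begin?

note 4 onset = 6b = 5714.286ms

1. 0.0ms @ 0 + 1904.762ms (2)
2. 1904.762ms @ 2 + 1904.762ms (2)
3. 3809.524ms @ 4 + 1904.762ms (2)
4. 5714.286ms @ 6 + 1142.857ms (6/5)
5. 6857.143ms @ 36/5 + 1142.857ms (6/5)
6. 8000.0ms @ 42/5 + 2285.714ms (12/5)
7. 10285.714ms @ 54/5 + 1142.857ms (6/5)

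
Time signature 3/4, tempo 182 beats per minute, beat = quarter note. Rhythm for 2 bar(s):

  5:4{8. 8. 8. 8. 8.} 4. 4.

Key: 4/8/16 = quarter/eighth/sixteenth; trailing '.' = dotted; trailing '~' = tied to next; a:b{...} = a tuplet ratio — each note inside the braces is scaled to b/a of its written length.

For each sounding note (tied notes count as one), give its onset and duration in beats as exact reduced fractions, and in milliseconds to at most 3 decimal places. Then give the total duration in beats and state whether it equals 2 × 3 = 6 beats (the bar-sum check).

1) 0.0ms=0b +197.802ms=3/5b
2) 197.802ms=3/5b +197.802ms=3/5b
3) 395.604ms=6/5b +197.802ms=3/5b
4) 593.407ms=9/5b +197.802ms=3/5b
5) 791.209ms=12/5b +197.802ms=3/5b
6) 989.011ms=3b +494.505ms=3/2b
7) 1483.516ms=9/2b +494.505ms=3/2b
Σ=6b of 6 (182bpm 3/4) — PASS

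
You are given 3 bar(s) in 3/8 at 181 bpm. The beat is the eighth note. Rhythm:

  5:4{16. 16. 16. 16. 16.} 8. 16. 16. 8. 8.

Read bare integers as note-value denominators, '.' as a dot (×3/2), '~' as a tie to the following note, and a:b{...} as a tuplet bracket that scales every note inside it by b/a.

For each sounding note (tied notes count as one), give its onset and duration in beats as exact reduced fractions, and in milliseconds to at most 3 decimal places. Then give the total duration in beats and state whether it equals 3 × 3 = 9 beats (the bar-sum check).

1) 0.0ms=0b +198.895ms=3/5b
2) 198.895ms=3/5b +198.895ms=3/5b
3) 397.79ms=6/5b +198.895ms=3/5b
4) 596.685ms=9/5b +198.895ms=3/5b
5) 795.58ms=12/5b +198.895ms=3/5b
6) 994.475ms=3b +497.238ms=3/2b
7) 1491.713ms=9/2b +248.619ms=3/4b
8) 1740.331ms=21/4b +248.619ms=3/4b
9) 1988.95ms=6b +497.238ms=3/2b
10) 2486.188ms=15/2b +497.238ms=3/2b
Σ=9b of 9 (181bpm 3/8) — PASS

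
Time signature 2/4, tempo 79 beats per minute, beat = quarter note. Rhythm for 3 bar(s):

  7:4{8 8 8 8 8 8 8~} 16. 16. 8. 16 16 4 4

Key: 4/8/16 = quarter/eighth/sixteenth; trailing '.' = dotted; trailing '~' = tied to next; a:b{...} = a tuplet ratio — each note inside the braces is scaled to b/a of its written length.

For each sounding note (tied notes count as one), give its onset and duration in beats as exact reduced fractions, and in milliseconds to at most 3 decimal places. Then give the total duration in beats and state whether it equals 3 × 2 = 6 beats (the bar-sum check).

1) 0.0ms=0b +216.998ms=2/7b
2) 216.998ms=2/7b +216.998ms=2/7b
3) 433.996ms=4/7b +216.998ms=2/7b
4) 650.995ms=6/7b +216.998ms=2/7b
5) 867.993ms=8/7b +216.998ms=2/7b
6) 1084.991ms=10/7b +216.998ms=2/7b
7) 1301.989ms=12/7b +501.808ms=37/56b
8) 1803.797ms=19/8b +284.81ms=3/8b
9) 2088.608ms=11/4b +569.62ms=3/4b
10) 2658.228ms=7/2b +189.873ms=1/4b
11) 2848.101ms=15/4b +189.873ms=1/4b
12) 3037.975ms=4b +759.494ms=1b
13) 3797.468ms=5b +759.494ms=1b
Σ=6b of 6 (79bpm 2/4) — PASS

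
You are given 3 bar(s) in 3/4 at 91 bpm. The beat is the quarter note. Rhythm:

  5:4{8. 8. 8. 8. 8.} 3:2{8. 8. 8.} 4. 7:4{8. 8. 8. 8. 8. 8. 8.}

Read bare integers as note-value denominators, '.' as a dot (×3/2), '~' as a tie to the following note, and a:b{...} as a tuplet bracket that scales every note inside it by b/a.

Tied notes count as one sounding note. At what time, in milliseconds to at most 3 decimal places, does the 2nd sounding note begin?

note 2 onset = 3/5b = 395.604ms

1. 0.0ms @ 0 + 395.604ms (3/5)
2. 395.604ms @ 3/5 + 395.604ms (3/5)
3. 791.209ms @ 6/5 + 395.604ms (3/5)
4. 1186.813ms @ 9/5 + 395.604ms (3/5)
5. 1582.418ms @ 12/5 + 395.604ms (3/5)
6. 1978.022ms @ 3 + 329.67ms (1/2)
7. 2307.692ms @ 7/2 + 329.67ms (1/2)
8. 2637.363ms @ 4 + 329.67ms (1/2)
9. 2967.033ms @ 9/2 + 989.011ms (3/2)
10. 3956.044ms @ 6 + 282.575ms (3/7)
11. 4238.619ms @ 45/7 + 282.575ms (3/7)
12. 4521.193ms @ 48/7 + 282.575ms (3/7)
13. 4803.768ms @ 51/7 + 282.575ms (3/7)
14. 5086.342ms @ 54/7 + 282.575ms (3/7)
15. 5368.917ms @ 57/7 + 282.575ms (3/7)
16. 5651.491ms @ 60/7 + 282.575ms (3/7)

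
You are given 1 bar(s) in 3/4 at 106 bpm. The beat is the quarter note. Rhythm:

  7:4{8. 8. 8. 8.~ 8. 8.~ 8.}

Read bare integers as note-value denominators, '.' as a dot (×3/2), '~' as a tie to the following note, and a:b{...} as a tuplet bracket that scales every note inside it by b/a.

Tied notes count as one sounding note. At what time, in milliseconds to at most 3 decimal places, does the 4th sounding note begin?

1. 0.0ms @ 0 + 242.588ms (3/7)
2. 242.588ms @ 3/7 + 242.588ms (3/7)
3. 485.175ms @ 6/7 + 242.588ms (3/7)
4. 727.763ms @ 9/7 + 485.175ms (6/7)
5. 1212.938ms @ 15/7 + 485.175ms (6/7)

note 4 onset = 9/7b = 727.763ms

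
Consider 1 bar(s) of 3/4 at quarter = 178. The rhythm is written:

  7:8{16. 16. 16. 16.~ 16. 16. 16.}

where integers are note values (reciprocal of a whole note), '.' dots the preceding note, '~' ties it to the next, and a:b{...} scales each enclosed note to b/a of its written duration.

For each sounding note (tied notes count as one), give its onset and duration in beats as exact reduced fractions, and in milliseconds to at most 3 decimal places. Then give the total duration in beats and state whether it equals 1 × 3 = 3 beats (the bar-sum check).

1) 0.0ms=0b +144.462ms=3/7b
2) 144.462ms=3/7b +144.462ms=3/7b
3) 288.925ms=6/7b +144.462ms=3/7b
4) 433.387ms=9/7b +288.925ms=6/7b
5) 722.311ms=15/7b +144.462ms=3/7b
6) 866.774ms=18/7b +144.462ms=3/7b
Σ=3b of 3 (178bpm 3/4) — PASS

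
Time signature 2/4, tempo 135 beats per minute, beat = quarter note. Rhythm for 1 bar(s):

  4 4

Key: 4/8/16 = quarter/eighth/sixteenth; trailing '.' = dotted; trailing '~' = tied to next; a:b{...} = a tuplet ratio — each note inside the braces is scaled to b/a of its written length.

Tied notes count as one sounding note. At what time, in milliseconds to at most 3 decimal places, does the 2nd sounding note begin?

note 2 onset = 1b = 444.444ms

1. 0.0ms @ 0 + 444.444ms (1)
2. 444.444ms @ 1 + 444.444ms (1)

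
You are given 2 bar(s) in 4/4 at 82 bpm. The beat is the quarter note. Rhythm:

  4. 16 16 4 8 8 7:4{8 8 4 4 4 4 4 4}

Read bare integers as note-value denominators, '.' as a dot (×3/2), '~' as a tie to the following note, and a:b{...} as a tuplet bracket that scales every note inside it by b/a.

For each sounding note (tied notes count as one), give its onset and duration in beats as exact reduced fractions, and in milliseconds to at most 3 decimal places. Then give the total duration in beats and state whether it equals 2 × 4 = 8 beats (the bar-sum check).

1) 0.0ms=0b +1097.561ms=3/2b
2) 1097.561ms=3/2b +182.927ms=1/4b
3) 1280.488ms=7/4b +182.927ms=1/4b
4) 1463.415ms=2b +731.707ms=1b
5) 2195.122ms=3b +365.854ms=1/2b
6) 2560.976ms=7/2b +365.854ms=1/2b
7) 2926.829ms=4b +209.059ms=2/7b
8) 3135.889ms=30/7b +209.059ms=2/7b
9) 3344.948ms=32/7b +418.118ms=4/7b
10) 3763.066ms=36/7b +418.118ms=4/7b
11) 4181.185ms=40/7b +418.118ms=4/7b
12) 4599.303ms=44/7b +418.118ms=4/7b
13) 5017.422ms=48/7b +418.118ms=4/7b
14) 5435.54ms=52/7b +418.118ms=4/7b
Σ=8b of 8 (82bpm 4/4) — PASS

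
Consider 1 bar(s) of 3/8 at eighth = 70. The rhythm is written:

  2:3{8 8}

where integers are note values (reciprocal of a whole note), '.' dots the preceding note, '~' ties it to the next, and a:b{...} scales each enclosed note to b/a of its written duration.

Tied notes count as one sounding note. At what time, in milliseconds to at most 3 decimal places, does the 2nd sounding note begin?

note 2 onset = 3/2b = 1285.714ms

1. 0.0ms @ 0 + 1285.714ms (3/2)
2. 1285.714ms @ 3/2 + 1285.714ms (3/2)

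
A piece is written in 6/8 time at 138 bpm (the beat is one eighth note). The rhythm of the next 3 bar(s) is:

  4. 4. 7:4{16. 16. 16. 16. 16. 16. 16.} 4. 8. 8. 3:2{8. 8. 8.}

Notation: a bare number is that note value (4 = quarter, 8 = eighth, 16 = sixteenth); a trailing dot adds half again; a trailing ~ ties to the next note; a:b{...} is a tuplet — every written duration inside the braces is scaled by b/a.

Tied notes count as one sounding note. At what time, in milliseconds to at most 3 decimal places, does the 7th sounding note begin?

note 7 onset = 54/7b = 3354.037ms

1. 0.0ms @ 0 + 1304.348ms (3)
2. 1304.348ms @ 3 + 1304.348ms (3)
3. 2608.696ms @ 6 + 186.335ms (3/7)
4. 2795.031ms @ 45/7 + 186.335ms (3/7)
5. 2981.366ms @ 48/7 + 186.335ms (3/7)
6. 3167.702ms @ 51/7 + 186.335ms (3/7)
7. 3354.037ms @ 54/7 + 186.335ms (3/7)
8. 3540.373ms @ 57/7 + 186.335ms (3/7)
9. 3726.708ms @ 60/7 + 186.335ms (3/7)
10. 3913.043ms @ 9 + 1304.348ms (3)
11. 5217.391ms @ 12 + 652.174ms (3/2)
12. 5869.565ms @ 27/2 + 652.174ms (3/2)
13. 6521.739ms @ 15 + 434.783ms (1)
14. 6956.522ms @ 16 + 434.783ms (1)
15. 7391.304ms @ 17 + 434.783ms (1)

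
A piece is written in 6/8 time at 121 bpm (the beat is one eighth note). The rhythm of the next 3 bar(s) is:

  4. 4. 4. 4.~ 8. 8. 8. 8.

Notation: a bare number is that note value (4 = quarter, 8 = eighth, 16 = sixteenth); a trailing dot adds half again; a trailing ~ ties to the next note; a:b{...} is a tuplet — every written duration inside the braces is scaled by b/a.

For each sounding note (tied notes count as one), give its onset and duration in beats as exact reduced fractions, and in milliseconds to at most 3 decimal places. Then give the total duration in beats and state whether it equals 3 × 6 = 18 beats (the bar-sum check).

1) 0.0ms=0b +1487.603ms=3b
2) 1487.603ms=3b +1487.603ms=3b
3) 2975.207ms=6b +1487.603ms=3b
4) 4462.81ms=9b +2231.405ms=9/2b
5) 6694.215ms=27/2b +743.802ms=3/2b
6) 7438.017ms=15b +743.802ms=3/2b
7) 8181.818ms=33/2b +743.802ms=3/2b
Σ=18b of 18 (121bpm 6/8) — PASS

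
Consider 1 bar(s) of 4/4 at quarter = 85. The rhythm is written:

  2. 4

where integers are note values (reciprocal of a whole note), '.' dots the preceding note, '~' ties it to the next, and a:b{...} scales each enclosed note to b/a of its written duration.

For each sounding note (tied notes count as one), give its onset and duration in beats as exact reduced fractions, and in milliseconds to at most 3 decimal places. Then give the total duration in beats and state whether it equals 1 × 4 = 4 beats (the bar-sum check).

1) 0.0ms=0b +2117.647ms=3b
2) 2117.647ms=3b +705.882ms=1b
Σ=4b of 4 (85bpm 4/4) — PASS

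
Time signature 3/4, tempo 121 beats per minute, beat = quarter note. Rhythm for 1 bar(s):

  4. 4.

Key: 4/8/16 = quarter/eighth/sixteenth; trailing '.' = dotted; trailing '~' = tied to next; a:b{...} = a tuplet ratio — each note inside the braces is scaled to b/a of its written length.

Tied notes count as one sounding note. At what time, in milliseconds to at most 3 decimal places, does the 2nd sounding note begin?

1. 0.0ms @ 0 + 743.802ms (3/2)
2. 743.802ms @ 3/2 + 743.802ms (3/2)

note 2 onset = 3/2b = 743.802ms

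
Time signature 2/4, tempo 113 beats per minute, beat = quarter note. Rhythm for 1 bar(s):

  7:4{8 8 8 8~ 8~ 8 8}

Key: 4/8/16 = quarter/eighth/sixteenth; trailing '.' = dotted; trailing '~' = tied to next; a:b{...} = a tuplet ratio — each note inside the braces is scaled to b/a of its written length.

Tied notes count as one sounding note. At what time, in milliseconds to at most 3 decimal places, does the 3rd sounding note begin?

note 3 onset = 4/7b = 303.413ms

1. 0.0ms @ 0 + 151.707ms (2/7)
2. 151.707ms @ 2/7 + 151.707ms (2/7)
3. 303.413ms @ 4/7 + 151.707ms (2/7)
4. 455.12ms @ 6/7 + 455.12ms (6/7)
5. 910.24ms @ 12/7 + 151.707ms (2/7)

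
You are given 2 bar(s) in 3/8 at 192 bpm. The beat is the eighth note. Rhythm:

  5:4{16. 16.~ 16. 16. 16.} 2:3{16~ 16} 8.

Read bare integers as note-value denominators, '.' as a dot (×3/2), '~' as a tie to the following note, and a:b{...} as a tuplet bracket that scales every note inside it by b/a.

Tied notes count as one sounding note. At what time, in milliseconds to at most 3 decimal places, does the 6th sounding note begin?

1. 0.0ms @ 0 + 187.5ms (3/5)
2. 187.5ms @ 3/5 + 375.0ms (6/5)
3. 562.5ms @ 9/5 + 187.5ms (3/5)
4. 750.0ms @ 12/5 + 187.5ms (3/5)
5. 937.5ms @ 3 + 468.75ms (3/2)
6. 1406.25ms @ 9/2 + 468.75ms (3/2)

note 6 onset = 9/2b = 1406.25ms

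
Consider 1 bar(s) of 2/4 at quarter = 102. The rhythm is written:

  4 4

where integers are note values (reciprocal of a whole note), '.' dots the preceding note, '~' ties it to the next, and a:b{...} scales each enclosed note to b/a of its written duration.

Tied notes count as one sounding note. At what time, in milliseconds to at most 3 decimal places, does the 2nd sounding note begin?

1. 0.0ms @ 0 + 588.235ms (1)
2. 588.235ms @ 1 + 588.235ms (1)

note 2 onset = 1b = 588.235ms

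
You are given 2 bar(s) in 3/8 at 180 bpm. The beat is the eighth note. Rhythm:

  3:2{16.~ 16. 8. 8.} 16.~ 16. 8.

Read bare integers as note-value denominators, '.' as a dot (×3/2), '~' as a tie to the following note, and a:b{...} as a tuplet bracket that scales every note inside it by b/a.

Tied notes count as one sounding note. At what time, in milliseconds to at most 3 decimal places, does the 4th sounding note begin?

1. 0.0ms @ 0 + 333.333ms (1)
2. 333.333ms @ 1 + 333.333ms (1)
3. 666.667ms @ 2 + 333.333ms (1)
4. 1000.0ms @ 3 + 500.0ms (3/2)
5. 1500.0ms @ 9/2 + 500.0ms (3/2)

note 4 onset = 3b = 1000.0ms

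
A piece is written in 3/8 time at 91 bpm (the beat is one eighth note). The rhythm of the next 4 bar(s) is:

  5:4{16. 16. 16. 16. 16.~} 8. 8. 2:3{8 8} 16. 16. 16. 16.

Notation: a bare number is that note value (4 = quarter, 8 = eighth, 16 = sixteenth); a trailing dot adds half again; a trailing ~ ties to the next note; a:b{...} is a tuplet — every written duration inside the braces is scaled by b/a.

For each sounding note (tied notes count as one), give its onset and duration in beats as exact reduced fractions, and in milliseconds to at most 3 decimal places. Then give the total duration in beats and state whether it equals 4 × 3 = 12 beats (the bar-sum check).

1) 0.0ms=0b +395.604ms=3/5b
2) 395.604ms=3/5b +395.604ms=3/5b
3) 791.209ms=6/5b +395.604ms=3/5b
4) 1186.813ms=9/5b +395.604ms=3/5b
5) 1582.418ms=12/5b +1384.615ms=21/10b
6) 2967.033ms=9/2b +989.011ms=3/2b
7) 3956.044ms=6b +989.011ms=3/2b
8) 4945.055ms=15/2b +989.011ms=3/2b
9) 5934.066ms=9b +494.505ms=3/4b
10) 6428.571ms=39/4b +494.505ms=3/4b
11) 6923.077ms=21/2b +494.505ms=3/4b
12) 7417.582ms=45/4b +494.505ms=3/4b
Σ=12b of 12 (91bpm 3/8) — PASS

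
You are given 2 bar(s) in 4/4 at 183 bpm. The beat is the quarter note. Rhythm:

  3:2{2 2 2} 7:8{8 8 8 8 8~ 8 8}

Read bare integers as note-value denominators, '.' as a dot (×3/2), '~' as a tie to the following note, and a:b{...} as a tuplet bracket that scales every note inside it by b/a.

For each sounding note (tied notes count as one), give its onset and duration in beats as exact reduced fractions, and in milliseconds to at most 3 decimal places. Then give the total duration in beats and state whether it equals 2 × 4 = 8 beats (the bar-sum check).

1) 0.0ms=0b +437.158ms=4/3b
2) 437.158ms=4/3b +437.158ms=4/3b
3) 874.317ms=8/3b +437.158ms=4/3b
4) 1311.475ms=4b +187.354ms=4/7b
5) 1498.829ms=32/7b +187.354ms=4/7b
6) 1686.183ms=36/7b +187.354ms=4/7b
7) 1873.536ms=40/7b +187.354ms=4/7b
8) 2060.89ms=44/7b +374.707ms=8/7b
9) 2435.597ms=52/7b +187.354ms=4/7b
Σ=8b of 8 (183bpm 4/4) — PASS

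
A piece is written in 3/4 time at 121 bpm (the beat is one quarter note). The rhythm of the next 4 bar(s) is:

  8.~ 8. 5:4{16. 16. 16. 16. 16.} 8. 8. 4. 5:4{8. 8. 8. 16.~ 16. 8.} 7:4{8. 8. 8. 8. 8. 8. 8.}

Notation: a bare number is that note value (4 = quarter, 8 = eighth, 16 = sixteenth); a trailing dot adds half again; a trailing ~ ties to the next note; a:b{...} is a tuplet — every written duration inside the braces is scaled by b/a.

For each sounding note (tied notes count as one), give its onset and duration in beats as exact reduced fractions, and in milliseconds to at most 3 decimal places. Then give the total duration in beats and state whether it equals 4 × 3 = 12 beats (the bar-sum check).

1) 0.0ms=0b +743.802ms=3/2b
2) 743.802ms=3/2b +148.76ms=3/10b
3) 892.562ms=9/5b +148.76ms=3/10b
4) 1041.322ms=21/10b +148.76ms=3/10b
5) 1190.083ms=12/5b +148.76ms=3/10b
6) 1338.843ms=27/10b +148.76ms=3/10b
7) 1487.603ms=3b +371.901ms=3/4b
8) 1859.504ms=15/4b +371.901ms=3/4b
9) 2231.405ms=9/2b +743.802ms=3/2b
10) 2975.207ms=6b +297.521ms=3/5b
11) 3272.727ms=33/5b +297.521ms=3/5b
12) 3570.248ms=36/5b +297.521ms=3/5b
13) 3867.769ms=39/5b +297.521ms=3/5b
14) 4165.289ms=42/5b +297.521ms=3/5b
15) 4462.81ms=9b +212.515ms=3/7b
16) 4675.325ms=66/7b +212.515ms=3/7b
17) 4887.839ms=69/7b +212.515ms=3/7b
18) 5100.354ms=72/7b +212.515ms=3/7b
19) 5312.869ms=75/7b +212.515ms=3/7b
20) 5525.384ms=78/7b +212.515ms=3/7b
21) 5737.898ms=81/7b +212.515ms=3/7b
Σ=12b of 12 (121bpm 3/4) — PASS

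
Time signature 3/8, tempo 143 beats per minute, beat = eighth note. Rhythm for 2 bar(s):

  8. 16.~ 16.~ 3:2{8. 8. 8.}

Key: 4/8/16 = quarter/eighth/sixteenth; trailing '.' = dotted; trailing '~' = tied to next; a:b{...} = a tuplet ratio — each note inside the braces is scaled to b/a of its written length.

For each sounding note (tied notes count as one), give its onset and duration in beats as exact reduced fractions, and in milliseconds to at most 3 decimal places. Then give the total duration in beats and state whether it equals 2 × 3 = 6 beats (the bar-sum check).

1) 0.0ms=0b +629.371ms=3/2b
2) 629.371ms=3/2b +1048.951ms=5/2b
3) 1678.322ms=4b +419.58ms=1b
4) 2097.902ms=5b +419.58ms=1b
Σ=6b of 6 (143bpm 3/8) — PASS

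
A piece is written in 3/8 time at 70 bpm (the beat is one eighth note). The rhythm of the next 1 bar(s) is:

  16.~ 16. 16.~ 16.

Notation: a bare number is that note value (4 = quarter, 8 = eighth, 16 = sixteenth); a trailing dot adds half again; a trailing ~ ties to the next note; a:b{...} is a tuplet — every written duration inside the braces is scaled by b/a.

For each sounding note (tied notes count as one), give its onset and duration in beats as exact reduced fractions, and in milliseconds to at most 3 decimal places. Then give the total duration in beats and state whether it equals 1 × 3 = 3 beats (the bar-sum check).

1) 0.0ms=0b +1285.714ms=3/2b
2) 1285.714ms=3/2b +1285.714ms=3/2b
Σ=3b of 3 (70bpm 3/8) — PASS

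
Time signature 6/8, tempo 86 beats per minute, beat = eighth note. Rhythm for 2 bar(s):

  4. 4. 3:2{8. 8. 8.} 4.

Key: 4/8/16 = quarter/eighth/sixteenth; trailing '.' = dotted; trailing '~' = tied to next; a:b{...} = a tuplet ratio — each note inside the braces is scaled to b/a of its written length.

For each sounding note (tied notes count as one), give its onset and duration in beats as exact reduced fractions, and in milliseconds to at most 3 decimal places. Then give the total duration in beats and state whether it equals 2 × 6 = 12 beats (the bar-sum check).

1) 0.0ms=0b +2093.023ms=3b
2) 2093.023ms=3b +2093.023ms=3b
3) 4186.047ms=6b +697.674ms=1b
4) 4883.721ms=7b +697.674ms=1b
5) 5581.395ms=8b +697.674ms=1b
6) 6279.07ms=9b +2093.023ms=3b
Σ=12b of 12 (86bpm 6/8) — PASS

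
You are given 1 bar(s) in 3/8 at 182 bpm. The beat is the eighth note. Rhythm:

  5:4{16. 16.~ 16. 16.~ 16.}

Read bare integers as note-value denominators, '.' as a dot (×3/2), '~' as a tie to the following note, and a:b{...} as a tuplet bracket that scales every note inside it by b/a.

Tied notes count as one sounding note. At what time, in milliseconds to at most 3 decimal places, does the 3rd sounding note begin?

1. 0.0ms @ 0 + 197.802ms (3/5)
2. 197.802ms @ 3/5 + 395.604ms (6/5)
3. 593.407ms @ 9/5 + 395.604ms (6/5)

note 3 onset = 9/5b = 593.407ms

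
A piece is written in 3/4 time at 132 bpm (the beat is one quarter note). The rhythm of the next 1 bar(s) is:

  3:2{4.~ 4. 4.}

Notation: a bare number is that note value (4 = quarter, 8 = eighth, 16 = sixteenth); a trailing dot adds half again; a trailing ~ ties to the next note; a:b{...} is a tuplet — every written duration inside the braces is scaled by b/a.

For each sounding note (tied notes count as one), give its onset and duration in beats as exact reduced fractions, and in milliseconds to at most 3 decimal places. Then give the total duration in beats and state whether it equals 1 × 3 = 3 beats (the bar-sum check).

1) 0.0ms=0b +909.091ms=2b
2) 909.091ms=2b +454.545ms=1b
Σ=3b of 3 (132bpm 3/4) — PASS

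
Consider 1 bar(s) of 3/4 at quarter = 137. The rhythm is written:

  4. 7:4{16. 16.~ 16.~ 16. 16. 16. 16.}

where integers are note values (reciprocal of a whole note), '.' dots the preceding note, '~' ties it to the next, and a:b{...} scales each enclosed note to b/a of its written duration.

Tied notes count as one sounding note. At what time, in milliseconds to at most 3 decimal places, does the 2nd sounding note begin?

note 2 onset = 3/2b = 656.934ms

1. 0.0ms @ 0 + 656.934ms (3/2)
2. 656.934ms @ 3/2 + 93.848ms (3/14)
3. 750.782ms @ 12/7 + 281.543ms (9/14)
4. 1032.325ms @ 33/14 + 93.848ms (3/14)
5. 1126.173ms @ 18/7 + 93.848ms (3/14)
6. 1220.021ms @ 39/14 + 93.848ms (3/14)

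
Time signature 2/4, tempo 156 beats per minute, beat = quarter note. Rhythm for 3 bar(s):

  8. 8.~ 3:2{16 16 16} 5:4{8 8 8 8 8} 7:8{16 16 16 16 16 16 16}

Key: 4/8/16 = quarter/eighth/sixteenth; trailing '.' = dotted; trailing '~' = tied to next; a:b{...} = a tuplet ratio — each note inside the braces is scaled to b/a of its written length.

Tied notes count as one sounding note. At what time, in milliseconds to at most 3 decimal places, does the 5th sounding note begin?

note 5 onset = 2b = 769.231ms

1. 0.0ms @ 0 + 288.462ms (3/4)
2. 288.462ms @ 3/4 + 352.564ms (11/12)
3. 641.026ms @ 5/3 + 64.103ms (1/6)
4. 705.128ms @ 11/6 + 64.103ms (1/6)
5. 769.231ms @ 2 + 153.846ms (2/5)
6. 923.077ms @ 12/5 + 153.846ms (2/5)
7. 1076.923ms @ 14/5 + 153.846ms (2/5)
8. 1230.769ms @ 16/5 + 153.846ms (2/5)
9. 1384.615ms @ 18/5 + 153.846ms (2/5)
10. 1538.462ms @ 4 + 109.89ms (2/7)
11. 1648.352ms @ 30/7 + 109.89ms (2/7)
12. 1758.242ms @ 32/7 + 109.89ms (2/7)
13. 1868.132ms @ 34/7 + 109.89ms (2/7)
14. 1978.022ms @ 36/7 + 109.89ms (2/7)
15. 2087.912ms @ 38/7 + 109.89ms (2/7)
16. 2197.802ms @ 40/7 + 109.89ms (2/7)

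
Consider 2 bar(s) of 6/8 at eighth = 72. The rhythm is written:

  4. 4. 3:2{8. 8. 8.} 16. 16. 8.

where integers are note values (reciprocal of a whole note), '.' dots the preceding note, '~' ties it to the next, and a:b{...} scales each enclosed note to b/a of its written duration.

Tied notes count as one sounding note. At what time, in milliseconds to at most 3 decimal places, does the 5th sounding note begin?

1. 0.0ms @ 0 + 2500.0ms (3)
2. 2500.0ms @ 3 + 2500.0ms (3)
3. 5000.0ms @ 6 + 833.333ms (1)
4. 5833.333ms @ 7 + 833.333ms (1)
5. 6666.667ms @ 8 + 833.333ms (1)
6. 7500.0ms @ 9 + 625.0ms (3/4)
7. 8125.0ms @ 39/4 + 625.0ms (3/4)
8. 8750.0ms @ 21/2 + 1250.0ms (3/2)

note 5 onset = 8b = 6666.667ms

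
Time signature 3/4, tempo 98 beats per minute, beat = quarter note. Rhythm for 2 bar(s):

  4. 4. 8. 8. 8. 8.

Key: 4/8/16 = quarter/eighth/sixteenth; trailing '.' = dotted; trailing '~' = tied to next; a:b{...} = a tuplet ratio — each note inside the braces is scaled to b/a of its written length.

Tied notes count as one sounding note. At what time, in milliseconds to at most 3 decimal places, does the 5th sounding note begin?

note 5 onset = 9/2b = 2755.102ms

1. 0.0ms @ 0 + 918.367ms (3/2)
2. 918.367ms @ 3/2 + 918.367ms (3/2)
3. 1836.735ms @ 3 + 459.184ms (3/4)
4. 2295.918ms @ 15/4 + 459.184ms (3/4)
5. 2755.102ms @ 9/2 + 459.184ms (3/4)
6. 3214.286ms @ 21/4 + 459.184ms (3/4)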